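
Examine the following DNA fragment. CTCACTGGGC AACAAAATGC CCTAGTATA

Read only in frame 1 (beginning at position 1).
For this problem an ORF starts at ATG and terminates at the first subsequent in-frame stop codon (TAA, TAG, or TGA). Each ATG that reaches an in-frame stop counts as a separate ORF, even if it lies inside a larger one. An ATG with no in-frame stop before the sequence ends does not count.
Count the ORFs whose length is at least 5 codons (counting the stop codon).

0

Frame 1: CTC ACT GGG CAA CAA AAT GCC CTA GTA — no ATG→stop ORF.
No ORF reaches 5 codons. Count = 0.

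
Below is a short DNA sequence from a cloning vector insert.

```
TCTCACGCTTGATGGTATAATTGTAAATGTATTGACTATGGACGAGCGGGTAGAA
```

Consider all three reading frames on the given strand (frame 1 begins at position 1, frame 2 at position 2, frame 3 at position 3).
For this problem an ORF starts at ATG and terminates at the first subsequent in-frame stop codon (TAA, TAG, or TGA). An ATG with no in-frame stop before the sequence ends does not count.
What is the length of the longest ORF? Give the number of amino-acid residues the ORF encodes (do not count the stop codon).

2

Frame 1: TCT CAC GCT TGA TGG TAT AAT TGT AAA TGT ATT GAC TAT GGA CGA GCG GGT AGA — no ATG→stop ORF.
Frame 2: CTC ACG CTT GAT GGT ATA ATT GTA AAT GTA TTG ACT ATG GAC GAG CGG GTA GAA — no ATG→stop ORF.
Frame 3: TCA CGC TTG ATG GTA TAA TTG TAA ATG TAT TGA CTA TGG ACG AGC GGG TAG — ATG at 12, stop TAA at 18 → 9 nt; ATG at 27, stop TGA at 33 → 9 nt.
Longest: frame 3, positions 12–20, 9 nt = 3 codons = 2 aa. → 2 amino acids.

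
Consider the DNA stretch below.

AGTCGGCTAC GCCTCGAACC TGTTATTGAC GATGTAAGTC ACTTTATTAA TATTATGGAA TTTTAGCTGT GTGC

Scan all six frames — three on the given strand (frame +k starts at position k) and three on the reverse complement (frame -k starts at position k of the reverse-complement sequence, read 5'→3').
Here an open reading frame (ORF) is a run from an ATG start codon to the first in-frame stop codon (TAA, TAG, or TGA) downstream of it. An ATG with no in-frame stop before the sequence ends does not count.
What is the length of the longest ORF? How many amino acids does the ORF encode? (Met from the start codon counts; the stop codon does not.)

Reverse complement (5'→3'): GCACACAGCTAAAATTCCATAATATTAATAAAGTGACTTACATCGTCAATAACAGGTTCGAGGCGTAGCCGACT
Frame +1: AGT CGG CTA CGC CTC GAA CCT GTT ATT GAC GAT GTA AGT CAC TTT ATT AAT ATT ATG GAA TTT TAG CTG TGT — ATG at 55, stop TAG at 64 → 12 nt.
Frame +2: GTC GGC TAC GCC TCG AAC CTG TTA TTG ACG ATG TAA GTC ACT TTA TTA ATA TTA TGG AAT TTT AGC TGT GTG — ATG at 32, stop TAA at 35 → 6 nt.
Frame +3: TCG GCT ACG CCT CGA ACC TGT TAT TGA CGA TGT AAG TCA CTT TAT TAA TAT TAT GGA ATT TTA GCT GTG TGC — no ATG→stop ORF.
Frame -1: GCA CAC AGC TAA AAT TCC ATA ATA TTA ATA AAG TGA CTT ACA TCG TCA ATA ACA GGT TCG AGG CGT AGC CGA — no ATG→stop ORF.
Frame -2: CAC ACA GCT AAA ATT CCA TAA TAT TAA TAA AGT GAC TTA CAT CGT CAA TAA CAG GTT CGA GGC GTA GCC GAC — no ATG→stop ORF.
Frame -3: ACA CAG CTA AAA TTC CAT AAT ATT AAT AAA GTG ACT TAC ATC GTC AAT AAC AGG TTC GAG GCG TAG CCG ACT — no ATG→stop ORF.
Longest: frame +1, positions 55–66, 12 nt = 4 codons = 3 aa. → 3 amino acids.

3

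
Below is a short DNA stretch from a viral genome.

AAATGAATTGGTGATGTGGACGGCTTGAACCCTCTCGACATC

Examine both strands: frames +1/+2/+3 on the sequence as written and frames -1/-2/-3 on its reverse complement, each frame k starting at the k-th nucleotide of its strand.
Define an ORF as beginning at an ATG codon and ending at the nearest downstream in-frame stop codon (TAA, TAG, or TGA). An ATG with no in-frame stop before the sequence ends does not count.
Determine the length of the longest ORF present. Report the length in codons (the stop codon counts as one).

5

Reverse complement (5'→3'): GATGTCGAGAGGGTTCAAGCCGTCCACATCACCAATTCATTT
Frame +1: AAA TGA ATT GGT GAT GTG GAC GGC TTG AAC CCT CTC GAC ATC — no ATG→stop ORF.
Frame +2: AAT GAA TTG GTG ATG TGG ACG GCT TGA ACC CTC TCG ACA — ATG at 14, stop TGA at 26 → 15 nt.
Frame +3: ATG AAT TGG TGA TGT GGA CGG CTT GAA CCC TCT CGA CAT — ATG at 3, stop TGA at 12 → 12 nt.
Frame -1: GAT GTC GAG AGG GTT CAA GCC GTC CAC ATC ACC AAT TCA TTT — no ATG→stop ORF.
Frame -2: ATG TCG AGA GGG TTC AAG CCG TCC ACA TCA CCA ATT CAT — no ATG→stop ORF.
Frame -3: TGT CGA GAG GGT TCA AGC CGT CCA CAT CAC CAA TTC ATT — no ATG→stop ORF.
Longest: frame +2, positions 14–28, 15 nt = 5 codons = 4 aa. → 5 codons.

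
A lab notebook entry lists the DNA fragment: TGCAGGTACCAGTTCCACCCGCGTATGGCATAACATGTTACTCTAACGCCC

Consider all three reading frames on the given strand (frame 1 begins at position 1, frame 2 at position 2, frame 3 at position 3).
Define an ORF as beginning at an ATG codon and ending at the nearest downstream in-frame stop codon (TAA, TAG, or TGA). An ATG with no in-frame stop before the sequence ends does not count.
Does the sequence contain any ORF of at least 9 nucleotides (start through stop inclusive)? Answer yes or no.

yes

Frame 1: TGC AGG TAC CAG TTC CAC CCG CGT ATG GCA TAA CAT GTT ACT CTA ACG CCC — ATG at 25, stop TAA at 31 → 9 nt.
Frame 2: GCA GGT ACC AGT TCC ACC CGC GTA TGG CAT AAC ATG TTA CTC TAA CGC — ATG at 35, stop TAA at 44 → 12 nt.
Frame 3: CAG GTA CCA GTT CCA CCC GCG TAT GGC ATA ACA TGT TAC TCT AAC GCC — no ATG→stop ORF.
Frame 1 has an ORF of 9 nucleotides (positions 25–33) ≥ 9, so yes.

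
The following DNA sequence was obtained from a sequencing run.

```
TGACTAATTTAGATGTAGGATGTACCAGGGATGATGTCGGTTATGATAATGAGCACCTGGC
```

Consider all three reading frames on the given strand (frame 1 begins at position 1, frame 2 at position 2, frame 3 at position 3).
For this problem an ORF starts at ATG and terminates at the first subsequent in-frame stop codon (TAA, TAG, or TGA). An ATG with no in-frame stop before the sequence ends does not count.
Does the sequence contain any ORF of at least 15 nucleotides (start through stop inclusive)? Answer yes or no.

Frame 1: TGA CTA ATT TAG ATG TAG GAT GTA CCA GGG ATG ATG TCG GTT ATG ATA ATG AGC ACC TGG — ATG at 13, stop TAG at 16 → 6 nt.
Frame 2: GAC TAA TTT AGA TGT AGG ATG TAC CAG GGA TGA TGT CGG TTA TGA TAA TGA GCA CCT GGC — ATG at 20, stop TGA at 32 → 15 nt.
Frame 3: ACT AAT TTA GAT GTA GGA TGT ACC AGG GAT GAT GTC GGT TAT GAT AAT GAG CAC CTG — no ATG→stop ORF.
Frame 2 has an ORF of 15 nucleotides (positions 20–34) ≥ 15, so yes.

yes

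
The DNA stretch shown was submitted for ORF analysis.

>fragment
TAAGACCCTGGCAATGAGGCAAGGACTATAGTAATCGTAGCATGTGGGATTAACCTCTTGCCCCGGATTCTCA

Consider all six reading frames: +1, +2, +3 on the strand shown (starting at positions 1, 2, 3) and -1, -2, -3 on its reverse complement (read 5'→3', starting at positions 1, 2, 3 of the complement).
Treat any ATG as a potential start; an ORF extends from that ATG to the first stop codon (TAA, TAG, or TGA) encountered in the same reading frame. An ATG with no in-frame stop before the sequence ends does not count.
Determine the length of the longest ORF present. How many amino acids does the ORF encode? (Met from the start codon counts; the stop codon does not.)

5

Reverse complement (5'→3'): TGAGAATCCGGGGCAAGAGGTTAATCCCACATGCTACGATTACTATAGTCCTTGCCTCATTGCCAGGGTCTTA
Frame +1: TAA GAC CCT GGC AAT GAG GCA AGG ACT ATA GTA ATC GTA GCA TGT GGG ATT AAC CTC TTG CCC CGG ATT CTC — no ATG→stop ORF.
Frame +2: AAG ACC CTG GCA ATG AGG CAA GGA CTA TAG TAA TCG TAG CAT GTG GGA TTA ACC TCT TGC CCC GGA TTC TCA — ATG at 14, stop TAG at 29 → 18 nt.
Frame +3: AGA CCC TGG CAA TGA GGC AAG GAC TAT AGT AAT CGT AGC ATG TGG GAT TAA CCT CTT GCC CCG GAT TCT — ATG at 42, stop TAA at 51 → 12 nt.
Frame -1: TGA GAA TCC GGG GCA AGA GGT TAA TCC CAC ATG CTA CGA TTA CTA TAG TCC TTG CCT CAT TGC CAG GGT CTT — ATG at 31, stop TAG at 46 → 18 nt.
Frame -2: GAG AAT CCG GGG CAA GAG GTT AAT CCC ACA TGC TAC GAT TAC TAT AGT CCT TGC CTC ATT GCC AGG GTC TTA — no ATG→stop ORF.
Frame -3: AGA ATC CGG GGC AAG AGG TTA ATC CCA CAT GCT ACG ATT ACT ATA GTC CTT GCC TCA TTG CCA GGG TCT — no ATG→stop ORF.
Longest: frame +2, positions 14–31, 18 nt = 6 codons = 5 aa. → 5 amino acids.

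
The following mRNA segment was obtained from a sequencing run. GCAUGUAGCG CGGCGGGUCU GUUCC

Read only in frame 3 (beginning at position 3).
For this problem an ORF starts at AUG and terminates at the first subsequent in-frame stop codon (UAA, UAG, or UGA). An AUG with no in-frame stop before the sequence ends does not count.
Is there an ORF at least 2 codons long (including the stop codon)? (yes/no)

yes

Frame 3: AUG UAG CGC GGC GGG UCU GUU — AUG at 3, stop UAG at 6 → 6 nt.
Frame 3 has an ORF of 2 codons (positions 3–8) ≥ 2, so yes.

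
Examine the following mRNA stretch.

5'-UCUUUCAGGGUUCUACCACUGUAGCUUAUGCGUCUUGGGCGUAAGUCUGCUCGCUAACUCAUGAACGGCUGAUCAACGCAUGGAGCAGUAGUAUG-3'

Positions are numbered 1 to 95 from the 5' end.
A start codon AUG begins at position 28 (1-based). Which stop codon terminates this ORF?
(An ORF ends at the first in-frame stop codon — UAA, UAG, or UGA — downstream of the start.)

UAA

Codons from position 28: AUG (28–30), CGU (31–33), CUU (34–36), GGG (37–39), CGU (40–42), AAG (43–45), UCU (46–48), GCU (49–51), CGC (52–54), UAA (55–57).
The first in-frame stop codon is UAA.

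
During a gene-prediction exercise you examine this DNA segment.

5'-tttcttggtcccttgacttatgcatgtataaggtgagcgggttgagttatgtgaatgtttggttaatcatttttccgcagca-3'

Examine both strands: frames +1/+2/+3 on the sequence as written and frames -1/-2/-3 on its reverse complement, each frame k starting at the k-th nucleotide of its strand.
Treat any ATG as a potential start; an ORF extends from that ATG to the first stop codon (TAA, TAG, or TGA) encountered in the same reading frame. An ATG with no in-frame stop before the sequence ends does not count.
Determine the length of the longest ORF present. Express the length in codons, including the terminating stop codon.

8

Reverse complement (5'→3'): TGCTGCGGAAAAATGATTAACCAAACATTCACATAACTCAACCCGCTCACCTTATACATGCATAAGTCAAGGGACCAAGAAA
Frame +1: TTT CTT GGT CCC TTG ACT TAT GCA TGT ATA AGG TGA GCG GGT TGA GTT ATG TGA ATG TTT GGT TAA TCA TTT TTC CGC AGC — ATG at 49, stop TGA at 52 → 6 nt; ATG at 55, stop TAA at 64 → 12 nt.
Frame +2: TTC TTG GTC CCT TGA CTT ATG CAT GTA TAA GGT GAG CGG GTT GAG TTA TGT GAA TGT TTG GTT AAT CAT TTT TCC GCA GCA — ATG at 20, stop TAA at 29 → 12 nt.
Frame +3: TCT TGG TCC CTT GAC TTA TGC ATG TAT AAG GTG AGC GGG TTG AGT TAT GTG AAT GTT TGG TTA ATC ATT TTT CCG CAG — no ATG→stop ORF.
Frame -1: TGC TGC GGA AAA ATG ATT AAC CAA ACA TTC ACA TAA CTC AAC CCG CTC ACC TTA TAC ATG CAT AAG TCA AGG GAC CAA GAA — ATG at 13, stop TAA at 34 → 24 nt.
Frame -2: GCT GCG GAA AAA TGA TTA ACC AAA CAT TCA CAT AAC TCA ACC CGC TCA CCT TAT ACA TGC ATA AGT CAA GGG ACC AAG AAA — no ATG→stop ORF.
Frame -3: CTG CGG AAA AAT GAT TAA CCA AAC ATT CAC ATA ACT CAA CCC GCT CAC CTT ATA CAT GCA TAA GTC AAG GGA CCA AGA — no ATG→stop ORF.
Longest: frame -1, positions 13–36, 24 nt = 8 codons = 7 aa. → 8 codons.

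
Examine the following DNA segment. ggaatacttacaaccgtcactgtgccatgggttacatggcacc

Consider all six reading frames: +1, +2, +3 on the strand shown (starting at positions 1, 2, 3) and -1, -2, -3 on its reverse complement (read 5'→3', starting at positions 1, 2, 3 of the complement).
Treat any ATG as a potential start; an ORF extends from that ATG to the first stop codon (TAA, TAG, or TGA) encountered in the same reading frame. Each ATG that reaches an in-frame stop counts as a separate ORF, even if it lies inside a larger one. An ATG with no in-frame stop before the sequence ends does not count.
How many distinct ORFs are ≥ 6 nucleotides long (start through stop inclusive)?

2

Reverse complement (5'→3'): GGTGCCATGTAACCCATGGCACAGTGACGGTTGTAAGTATTCC
Frame +1: GGA ATA CTT ACA ACC GTC ACT GTG CCA TGG GTT ACA TGG CAC — no ATG→stop ORF.
Frame +2: GAA TAC TTA CAA CCG TCA CTG TGC CAT GGG TTA CAT GGC ACC — no ATG→stop ORF.
Frame +3: AAT ACT TAC AAC CGT CAC TGT GCC ATG GGT TAC ATG GCA — no ATG→stop ORF.
Frame -1: GGT GCC ATG TAA CCC ATG GCA CAG TGA CGG TTG TAA GTA TTC — ATG at 7, stop TAA at 10 → 6 nt; ATG at 16, stop TGA at 25 → 12 nt.
Frame -2: GTG CCA TGT AAC CCA TGG CAC AGT GAC GGT TGT AAG TAT TCC — no ATG→stop ORF.
Frame -3: TGC CAT GTA ACC CAT GGC ACA GTG ACG GTT GTA AGT ATT — no ATG→stop ORF.
ORFs ≥ 6 nucleotides: frame -1 7–12 (6 nucleotides), frame -1 16–27 (12 nucleotides). Count = 2.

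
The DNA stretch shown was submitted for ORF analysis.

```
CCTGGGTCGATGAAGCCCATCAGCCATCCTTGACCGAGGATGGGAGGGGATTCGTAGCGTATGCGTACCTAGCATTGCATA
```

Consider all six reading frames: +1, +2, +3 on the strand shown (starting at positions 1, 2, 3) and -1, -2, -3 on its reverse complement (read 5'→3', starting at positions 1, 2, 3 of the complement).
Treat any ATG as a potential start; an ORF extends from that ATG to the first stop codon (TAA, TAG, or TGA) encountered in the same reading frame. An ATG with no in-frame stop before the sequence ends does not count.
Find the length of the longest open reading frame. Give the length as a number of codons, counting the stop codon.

8

Reverse complement (5'→3'): TATGCAATGCTAGGTACGCATACGCTACGAATCCCCTCCCATCCTCGGTCAAGGATGGCTGATGGGCTTCATCGACCCAGG
Frame +1: CCT GGG TCG ATG AAG CCC ATC AGC CAT CCT TGA CCG AGG ATG GGA GGG GAT TCG TAG CGT ATG CGT ACC TAG CAT TGC ATA — ATG at 10, stop TGA at 31 → 24 nt; ATG at 40, stop TAG at 55 → 18 nt; ATG at 61, stop TAG at 70 → 12 nt.
Frame +2: CTG GGT CGA TGA AGC CCA TCA GCC ATC CTT GAC CGA GGA TGG GAG GGG ATT CGT AGC GTA TGC GTA CCT AGC ATT GCA — no ATG→stop ORF.
Frame +3: TGG GTC GAT GAA GCC CAT CAG CCA TCC TTG ACC GAG GAT GGG AGG GGA TTC GTA GCG TAT GCG TAC CTA GCA TTG CAT — no ATG→stop ORF.
Frame -1: TAT GCA ATG CTA GGT ACG CAT ACG CTA CGA ATC CCC TCC CAT CCT CGG TCA AGG ATG GCT GAT GGG CTT CAT CGA CCC AGG — no ATG→stop ORF.
Frame -2: ATG CAA TGC TAG GTA CGC ATA CGC TAC GAA TCC CCT CCC ATC CTC GGT CAA GGA TGG CTG ATG GGC TTC ATC GAC CCA — ATG at 2, stop TAG at 11 → 12 nt.
Frame -3: TGC AAT GCT AGG TAC GCA TAC GCT ACG AAT CCC CTC CCA TCC TCG GTC AAG GAT GGC TGA TGG GCT TCA TCG ACC CAG — no ATG→stop ORF.
Longest: frame +1, positions 10–33, 24 nt = 8 codons = 7 aa. → 8 codons.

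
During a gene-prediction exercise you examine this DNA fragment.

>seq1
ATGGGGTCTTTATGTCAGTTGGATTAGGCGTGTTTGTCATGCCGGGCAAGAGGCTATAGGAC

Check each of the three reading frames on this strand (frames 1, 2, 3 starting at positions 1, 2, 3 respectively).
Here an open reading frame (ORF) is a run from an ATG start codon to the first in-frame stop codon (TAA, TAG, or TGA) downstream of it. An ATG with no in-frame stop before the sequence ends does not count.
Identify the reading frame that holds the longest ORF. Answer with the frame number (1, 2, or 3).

3

Frame 1: ATG GGG TCT TTA TGT CAG TTG GAT TAG GCG TGT TTG TCA TGC CGG GCA AGA GGC TAT AGG — ATG at 1, stop TAG at 25 → 27 nt.
Frame 2: TGG GGT CTT TAT GTC AGT TGG ATT AGG CGT GTT TGT CAT GCC GGG CAA GAG GCT ATA GGA — no ATG→stop ORF.
Frame 3: GGG GTC TTT ATG TCA GTT GGA TTA GGC GTG TTT GTC ATG CCG GGC AAG AGG CTA TAG GAC — ATG at 12, stop TAG at 57 → 48 nt; ATG at 39, stop TAG at 57 → 21 nt.
Longest ORF is 48 nt in frame 3 (positions 12–59).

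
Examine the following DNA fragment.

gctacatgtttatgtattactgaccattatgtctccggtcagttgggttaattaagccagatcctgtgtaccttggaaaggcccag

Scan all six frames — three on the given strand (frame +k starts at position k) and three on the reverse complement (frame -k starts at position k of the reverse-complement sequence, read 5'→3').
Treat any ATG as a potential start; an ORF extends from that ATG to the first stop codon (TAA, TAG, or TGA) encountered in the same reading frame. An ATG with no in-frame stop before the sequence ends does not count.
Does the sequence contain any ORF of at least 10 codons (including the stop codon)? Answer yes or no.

no

Reverse complement (5'→3'): CTGGGCCTTTCCAAGGTACACAGGATCTGGCTTAATTAACCCAACTGACCGGAGACATAATGGTCAGTAATACATAAACATGTAGC
Frame +1: GCT ACA TGT TTA TGT ATT ACT GAC CAT TAT GTC TCC GGT CAG TTG GGT TAA TTA AGC CAG ATC CTG TGT ACC TTG GAA AGG CCC — no ATG→stop ORF.
Frame +2: CTA CAT GTT TAT GTA TTA CTG ACC ATT ATG TCT CCG GTC AGT TGG GTT AAT TAA GCC AGA TCC TGT GTA CCT TGG AAA GGC CCA — ATG at 29, stop TAA at 53 → 27 nt.
Frame +3: TAC ATG TTT ATG TAT TAC TGA CCA TTA TGT CTC CGG TCA GTT GGG TTA ATT AAG CCA GAT CCT GTG TAC CTT GGA AAG GCC CAG — ATG at 6, stop TGA at 21 → 18 nt; ATG at 12, stop TGA at 21 → 12 nt.
Frame -1: CTG GGC CTT TCC AAG GTA CAC AGG ATC TGG CTT AAT TAA CCC AAC TGA CCG GAG ACA TAA TGG TCA GTA ATA CAT AAA CAT GTA — no ATG→stop ORF.
Frame -2: TGG GCC TTT CCA AGG TAC ACA GGA TCT GGC TTA ATT AAC CCA ACT GAC CGG AGA CAT AAT GGT CAG TAA TAC ATA AAC ATG TAG — ATG at 80, stop TAG at 83 → 6 nt.
Frame -3: GGG CCT TTC CAA GGT ACA CAG GAT CTG GCT TAA TTA ACC CAA CTG ACC GGA GAC ATA ATG GTC AGT AAT ACA TAA ACA TGT AGC — ATG at 60, stop TAA at 75 → 18 nt.
Largest ORF found is 9 codons < 10, so no.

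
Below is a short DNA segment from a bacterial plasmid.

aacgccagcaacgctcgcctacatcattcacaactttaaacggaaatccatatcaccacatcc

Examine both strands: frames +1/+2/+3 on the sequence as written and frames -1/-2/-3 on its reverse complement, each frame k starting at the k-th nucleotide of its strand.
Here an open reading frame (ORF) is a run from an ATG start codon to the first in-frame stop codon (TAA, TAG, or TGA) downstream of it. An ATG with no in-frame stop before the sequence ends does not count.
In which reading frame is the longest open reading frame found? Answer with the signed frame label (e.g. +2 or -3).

-1

Reverse complement (5'→3'): GGATGTGGTGATATGGATTTCCGTTTAAAGTTGTGAATGATGTAGGCGAGCGTTGCTGGCGTT
Frame +1: AAC GCC AGC AAC GCT CGC CTA CAT CAT TCA CAA CTT TAA ACG GAA ATC CAT ATC ACC ACA TCC — no ATG→stop ORF.
Frame +2: ACG CCA GCA ACG CTC GCC TAC ATC ATT CAC AAC TTT AAA CGG AAA TCC ATA TCA CCA CAT — no ATG→stop ORF.
Frame +3: CGC CAG CAA CGC TCG CCT ACA TCA TTC ACA ACT TTA AAC GGA AAT CCA TAT CAC CAC ATC — no ATG→stop ORF.
Frame -1: GGA TGT GGT GAT ATG GAT TTC CGT TTA AAG TTG TGA ATG ATG TAG GCG AGC GTT GCT GGC GTT — ATG at 13, stop TGA at 34 → 24 nt; ATG at 37, stop TAG at 43 → 9 nt; ATG at 40, stop TAG at 43 → 6 nt.
Frame -2: GAT GTG GTG ATA TGG ATT TCC GTT TAA AGT TGT GAA TGA TGT AGG CGA GCG TTG CTG GCG — no ATG→stop ORF.
Frame -3: ATG TGG TGA TAT GGA TTT CCG TTT AAA GTT GTG AAT GAT GTA GGC GAG CGT TGC TGG CGT — ATG at 3, stop TGA at 9 → 9 nt.
Longest ORF is 24 nt in frame -1 (positions 13–36).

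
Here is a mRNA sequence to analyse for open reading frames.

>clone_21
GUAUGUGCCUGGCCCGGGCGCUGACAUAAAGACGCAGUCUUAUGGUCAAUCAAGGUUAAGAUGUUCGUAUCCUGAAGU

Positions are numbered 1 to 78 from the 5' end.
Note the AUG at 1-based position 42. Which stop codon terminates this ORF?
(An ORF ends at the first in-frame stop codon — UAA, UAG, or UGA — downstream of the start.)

UAA

Codons from position 42: AUG (42–44), GUC (45–47), AAU (48–50), CAA (51–53), GGU (54–56), UAA (57–59).
The first in-frame stop codon is UAA.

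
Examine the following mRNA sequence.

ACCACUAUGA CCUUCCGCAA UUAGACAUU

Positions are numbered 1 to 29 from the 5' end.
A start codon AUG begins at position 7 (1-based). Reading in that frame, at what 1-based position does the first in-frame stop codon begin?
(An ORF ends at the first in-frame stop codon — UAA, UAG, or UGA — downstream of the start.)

Codons from position 7: AUG (7–9), ACC (10–12), UUC (13–15), CGC (16–18), AAU (19–21), UAG (22–24).
UAG is a stop codon; it begins at position 22.

22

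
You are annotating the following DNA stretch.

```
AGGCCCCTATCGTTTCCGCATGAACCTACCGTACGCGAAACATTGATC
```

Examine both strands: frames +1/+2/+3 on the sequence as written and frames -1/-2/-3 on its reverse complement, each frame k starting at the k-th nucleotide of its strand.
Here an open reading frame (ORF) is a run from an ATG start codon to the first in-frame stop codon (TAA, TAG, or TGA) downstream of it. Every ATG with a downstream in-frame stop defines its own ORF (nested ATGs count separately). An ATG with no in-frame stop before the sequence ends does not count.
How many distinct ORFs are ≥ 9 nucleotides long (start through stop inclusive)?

Reverse complement (5'→3'): GATCAATGTTTCGCGTACGGTAGGTTCATGCGGAAACGATAGGGGCCT
Frame +1: AGG CCC CTA TCG TTT CCG CAT GAA CCT ACC GTA CGC GAA ACA TTG ATC — no ATG→stop ORF.
Frame +2: GGC CCC TAT CGT TTC CGC ATG AAC CTA CCG TAC GCG AAA CAT TGA — ATG at 20, stop TGA at 44 → 27 nt.
Frame +3: GCC CCT ATC GTT TCC GCA TGA ACC TAC CGT ACG CGA AAC ATT GAT — no ATG→stop ORF.
Frame -1: GAT CAA TGT TTC GCG TAC GGT AGG TTC ATG CGG AAA CGA TAG GGG CCT — ATG at 28, stop TAG at 40 → 15 nt.
Frame -2: ATC AAT GTT TCG CGT ACG GTA GGT TCA TGC GGA AAC GAT AGG GGC — no ATG→stop ORF.
Frame -3: TCA ATG TTT CGC GTA CGG TAG GTT CAT GCG GAA ACG ATA GGG GCC — ATG at 6, stop TAG at 21 → 18 nt.
ORFs ≥ 9 nucleotides: frame +2 20–46 (27 nucleotides), frame -1 28–42 (15 nucleotides), frame -3 6–23 (18 nucleotides). Count = 3.

3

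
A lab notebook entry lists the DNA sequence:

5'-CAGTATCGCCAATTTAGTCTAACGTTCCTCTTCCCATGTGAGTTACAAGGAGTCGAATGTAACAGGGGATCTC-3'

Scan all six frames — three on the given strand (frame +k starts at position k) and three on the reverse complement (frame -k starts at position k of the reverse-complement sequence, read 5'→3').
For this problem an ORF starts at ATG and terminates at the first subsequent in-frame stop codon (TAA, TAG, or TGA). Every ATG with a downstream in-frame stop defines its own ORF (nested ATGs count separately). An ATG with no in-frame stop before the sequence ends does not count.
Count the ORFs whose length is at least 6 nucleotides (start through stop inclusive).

Reverse complement (5'→3'): GAGATCCCCTGTTACATTCGACTCCTTGTAACTCACATGGGAAGAGGAACGTTAGACTAAATTGGCGATACTG
Frame +1: CAG TAT CGC CAA TTT AGT CTA ACG TTC CTC TTC CCA TGT GAG TTA CAA GGA GTC GAA TGT AAC AGG GGA TCT — no ATG→stop ORF.
Frame +2: AGT ATC GCC AAT TTA GTC TAA CGT TCC TCT TCC CAT GTG AGT TAC AAG GAG TCG AAT GTA ACA GGG GAT CTC — no ATG→stop ORF.
Frame +3: GTA TCG CCA ATT TAG TCT AAC GTT CCT CTT CCC ATG TGA GTT ACA AGG AGT CGA ATG TAA CAG GGG ATC — ATG at 36, stop TGA at 39 → 6 nt; ATG at 57, stop TAA at 60 → 6 nt.
Frame -1: GAG ATC CCC TGT TAC ATT CGA CTC CTT GTA ACT CAC ATG GGA AGA GGA ACG TTA GAC TAA ATT GGC GAT ACT — ATG at 37, stop TAA at 58 → 24 nt.
Frame -2: AGA TCC CCT GTT ACA TTC GAC TCC TTG TAA CTC ACA TGG GAA GAG GAA CGT TAG ACT AAA TTG GCG ATA CTG — no ATG→stop ORF.
Frame -3: GAT CCC CTG TTA CAT TCG ACT CCT TGT AAC TCA CAT GGG AAG AGG AAC GTT AGA CTA AAT TGG CGA TAC — no ATG→stop ORF.
ORFs ≥ 6 nucleotides: frame +3 36–41 (6 nucleotides), frame +3 57–62 (6 nucleotides), frame -1 37–60 (24 nucleotides). Count = 3.

3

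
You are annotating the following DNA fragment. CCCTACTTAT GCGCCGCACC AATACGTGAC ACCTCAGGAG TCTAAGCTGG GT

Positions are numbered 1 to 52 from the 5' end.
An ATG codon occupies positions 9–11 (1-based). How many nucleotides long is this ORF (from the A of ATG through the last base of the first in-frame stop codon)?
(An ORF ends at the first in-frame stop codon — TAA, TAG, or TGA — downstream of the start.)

Codons from position 9: ATG (9–11), CGC (12–14), CGC (15–17), ACC (18–20), AAT (21–23), ACG (24–26), TGA (27–29).
TGA is the first in-frame stop; ORF spans 9–29, 21 nucleotides.

21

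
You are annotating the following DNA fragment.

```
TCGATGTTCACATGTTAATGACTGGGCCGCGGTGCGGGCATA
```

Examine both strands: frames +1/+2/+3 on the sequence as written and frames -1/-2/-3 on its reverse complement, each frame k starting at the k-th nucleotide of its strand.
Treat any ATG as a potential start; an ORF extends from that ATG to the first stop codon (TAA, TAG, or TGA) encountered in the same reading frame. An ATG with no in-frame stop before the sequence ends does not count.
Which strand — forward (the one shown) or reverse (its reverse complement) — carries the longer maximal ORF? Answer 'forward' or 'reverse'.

reverse

Reverse complement (5'→3'): TATGCCCGCACCGCGGCCCAGTCATTAACATGTGAACATCGA
Frame +1: TCG ATG TTC ACA TGT TAA TGA CTG GGC CGC GGT GCG GGC ATA — ATG at 4, stop TAA at 16 → 15 nt.
Frame +2: CGA TGT TCA CAT GTT AAT GAC TGG GCC GCG GTG CGG GCA — no ATG→stop ORF.
Frame +3: GAT GTT CAC ATG TTA ATG ACT GGG CCG CGG TGC GGG CAT — no ATG→stop ORF.
Frame -1: TAT GCC CGC ACC GCG GCC CAG TCA TTA ACA TGT GAA CAT CGA — no ATG→stop ORF.
Frame -2: ATG CCC GCA CCG CGG CCC AGT CAT TAA CAT GTG AAC ATC — ATG at 2, stop TAA at 26 → 27 nt.
Frame -3: TGC CCG CAC CGC GGC CCA GTC ATT AAC ATG TGA ACA TCG — ATG at 30, stop TGA at 33 → 6 nt.
Forward-strand max 15 nt; reverse-strand max 27 nt. The reverse strand has the longer ORF.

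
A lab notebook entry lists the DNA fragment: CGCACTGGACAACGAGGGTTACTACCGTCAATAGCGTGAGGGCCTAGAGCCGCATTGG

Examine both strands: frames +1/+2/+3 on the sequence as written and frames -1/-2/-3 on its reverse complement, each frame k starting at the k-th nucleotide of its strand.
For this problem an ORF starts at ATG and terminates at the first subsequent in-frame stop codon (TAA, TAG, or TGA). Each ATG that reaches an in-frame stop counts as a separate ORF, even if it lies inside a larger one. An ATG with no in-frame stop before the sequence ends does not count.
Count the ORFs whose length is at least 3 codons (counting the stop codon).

Reverse complement (5'→3'): CCAATGCGGCTCTAGGCCCTCACGCTATTGACGGTAGTAACCCTCGTTGTCCAGTGCG
Frame +1: CGC ACT GGA CAA CGA GGG TTA CTA CCG TCA ATA GCG TGA GGG CCT AGA GCC GCA TTG — no ATG→stop ORF.
Frame +2: GCA CTG GAC AAC GAG GGT TAC TAC CGT CAA TAG CGT GAG GGC CTA GAG CCG CAT TGG — no ATG→stop ORF.
Frame +3: CAC TGG ACA ACG AGG GTT ACT ACC GTC AAT AGC GTG AGG GCC TAG AGC CGC ATT — no ATG→stop ORF.
Frame -1: CCA ATG CGG CTC TAG GCC CTC ACG CTA TTG ACG GTA GTA ACC CTC GTT GTC CAG TGC — ATG at 4, stop TAG at 13 → 12 nt.
Frame -2: CAA TGC GGC TCT AGG CCC TCA CGC TAT TGA CGG TAG TAA CCC TCG TTG TCC AGT GCG — no ATG→stop ORF.
Frame -3: AAT GCG GCT CTA GGC CCT CAC GCT ATT GAC GGT AGT AAC CCT CGT TGT CCA GTG — no ATG→stop ORF.
ORFs ≥ 3 codons: frame -1 4–15 (4 codons). Count = 1.

1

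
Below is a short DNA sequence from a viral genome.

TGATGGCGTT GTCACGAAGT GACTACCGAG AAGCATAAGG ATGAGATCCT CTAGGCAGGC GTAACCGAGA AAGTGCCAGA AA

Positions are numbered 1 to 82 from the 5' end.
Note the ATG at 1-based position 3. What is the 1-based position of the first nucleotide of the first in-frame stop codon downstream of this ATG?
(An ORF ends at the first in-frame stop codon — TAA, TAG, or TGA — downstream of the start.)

36

Codons from position 3: ATG (3–5), GCG (6–8), TTG (9–11), TCA (12–14), CGA (15–17), AGT (18–20), GAC (21–23), TAC (24–26), CGA (27–29), GAA (30–32), GCA (33–35), TAA (36–38).
TAA is a stop codon; it begins at position 36.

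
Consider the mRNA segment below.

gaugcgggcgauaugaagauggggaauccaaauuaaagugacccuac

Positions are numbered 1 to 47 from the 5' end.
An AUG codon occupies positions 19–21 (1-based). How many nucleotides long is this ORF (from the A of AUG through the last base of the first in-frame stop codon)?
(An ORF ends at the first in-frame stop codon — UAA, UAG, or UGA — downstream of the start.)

Codons from position 19: AUG (19–21), GGG (22–24), AAU (25–27), CCA (28–30), AAU (31–33), UAA (34–36).
UAA is the first in-frame stop; ORF spans 19–36, 18 nucleotides.

18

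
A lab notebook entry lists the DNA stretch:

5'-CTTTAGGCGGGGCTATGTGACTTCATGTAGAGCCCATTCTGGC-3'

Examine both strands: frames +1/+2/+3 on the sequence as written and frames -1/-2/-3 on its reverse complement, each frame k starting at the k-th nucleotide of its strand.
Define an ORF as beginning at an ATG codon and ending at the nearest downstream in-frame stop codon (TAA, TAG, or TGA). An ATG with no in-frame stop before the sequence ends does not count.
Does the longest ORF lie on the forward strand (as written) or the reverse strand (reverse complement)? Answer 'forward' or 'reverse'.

reverse

Reverse complement (5'→3'): GCCAGAATGGGCTCTACATGAAGTCACATAGCCCCGCCTAAAG
Frame +1: CTT TAG GCG GGG CTA TGT GAC TTC ATG TAG AGC CCA TTC TGG — ATG at 25, stop TAG at 28 → 6 nt.
Frame +2: TTT AGG CGG GGC TAT GTG ACT TCA TGT AGA GCC CAT TCT GGC — no ATG→stop ORF.
Frame +3: TTA GGC GGG GCT ATG TGA CTT CAT GTA GAG CCC ATT CTG — ATG at 15, stop TGA at 18 → 6 nt.
Frame -1: GCC AGA ATG GGC TCT ACA TGA AGT CAC ATA GCC CCG CCT AAA — ATG at 7, stop TGA at 19 → 15 nt.
Frame -2: CCA GAA TGG GCT CTA CAT GAA GTC ACA TAG CCC CGC CTA AAG — no ATG→stop ORF.
Frame -3: CAG AAT GGG CTC TAC ATG AAG TCA CAT AGC CCC GCC TAA — ATG at 18, stop TAA at 39 → 24 nt.
Forward-strand max 6 nt; reverse-strand max 24 nt. The reverse strand has the longer ORF.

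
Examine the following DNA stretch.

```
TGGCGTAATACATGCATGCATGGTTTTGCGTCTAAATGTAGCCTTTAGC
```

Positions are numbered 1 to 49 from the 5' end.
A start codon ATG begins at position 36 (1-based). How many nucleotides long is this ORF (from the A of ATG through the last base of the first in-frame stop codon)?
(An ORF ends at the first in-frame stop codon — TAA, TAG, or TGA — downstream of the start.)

6

Codons from position 36: ATG (36–38), TAG (39–41).
TAG is the first in-frame stop; ORF spans 36–41, 6 nucleotides.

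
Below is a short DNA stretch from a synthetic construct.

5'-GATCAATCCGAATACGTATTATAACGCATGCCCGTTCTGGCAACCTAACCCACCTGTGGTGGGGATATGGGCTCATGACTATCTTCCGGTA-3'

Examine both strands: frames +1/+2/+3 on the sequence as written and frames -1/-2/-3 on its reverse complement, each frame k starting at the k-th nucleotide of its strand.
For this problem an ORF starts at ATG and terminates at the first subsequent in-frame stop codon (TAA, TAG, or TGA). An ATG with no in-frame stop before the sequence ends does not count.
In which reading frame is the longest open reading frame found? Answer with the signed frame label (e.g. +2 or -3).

-3

Reverse complement (5'→3'): TACCGGAAGATAGTCATGAGCCCATATCCCCACCACAGGTGGGTTAGGTTGCCAGAACGGGCATGCGTTATAATACGTATTCGGATTGATC
Frame +1: GAT CAA TCC GAA TAC GTA TTA TAA CGC ATG CCC GTT CTG GCA ACC TAA CCC ACC TGT GGT GGG GAT ATG GGC TCA TGA CTA TCT TCC GGT — ATG at 28, stop TAA at 46 → 21 nt; ATG at 67, stop TGA at 76 → 12 nt.
Frame +2: ATC AAT CCG AAT ACG TAT TAT AAC GCA TGC CCG TTC TGG CAA CCT AAC CCA CCT GTG GTG GGG ATA TGG GCT CAT GAC TAT CTT CCG GTA — no ATG→stop ORF.
Frame +3: TCA ATC CGA ATA CGT ATT ATA ACG CAT GCC CGT TCT GGC AAC CTA ACC CAC CTG TGG TGG GGA TAT GGG CTC ATG ACT ATC TTC CGG — no ATG→stop ORF.
Frame -1: TAC CGG AAG ATA GTC ATG AGC CCA TAT CCC CAC CAC AGG TGG GTT AGG TTG CCA GAA CGG GCA TGC GTT ATA ATA CGT ATT CGG ATT GAT — no ATG→stop ORF.
Frame -2: ACC GGA AGA TAG TCA TGA GCC CAT ATC CCC ACC ACA GGT GGG TTA GGT TGC CAG AAC GGG CAT GCG TTA TAA TAC GTA TTC GGA TTG ATC — no ATG→stop ORF.
Frame -3: CCG GAA GAT AGT CAT GAG CCC ATA TCC CCA CCA CAG GTG GGT TAG GTT GCC AGA ACG GGC ATG CGT TAT AAT ACG TAT TCG GAT TGA — ATG at 63, stop TGA at 87 → 27 nt.
Longest ORF is 27 nt in frame -3 (positions 63–89).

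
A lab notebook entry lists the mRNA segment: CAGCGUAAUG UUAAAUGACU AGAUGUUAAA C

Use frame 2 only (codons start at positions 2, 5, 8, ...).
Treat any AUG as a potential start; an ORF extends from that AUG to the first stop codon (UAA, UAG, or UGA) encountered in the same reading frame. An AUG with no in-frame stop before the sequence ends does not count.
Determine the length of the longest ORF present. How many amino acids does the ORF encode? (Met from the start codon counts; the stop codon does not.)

Frame 2: AGC GUA AUG UUA AAU GAC UAG AUG UUA AAC — AUG at 8, stop UAG at 20 → 15 nt.
Longest: frame 2, positions 8–22, 15 nt = 5 codons = 4 aa. → 4 amino acids.

4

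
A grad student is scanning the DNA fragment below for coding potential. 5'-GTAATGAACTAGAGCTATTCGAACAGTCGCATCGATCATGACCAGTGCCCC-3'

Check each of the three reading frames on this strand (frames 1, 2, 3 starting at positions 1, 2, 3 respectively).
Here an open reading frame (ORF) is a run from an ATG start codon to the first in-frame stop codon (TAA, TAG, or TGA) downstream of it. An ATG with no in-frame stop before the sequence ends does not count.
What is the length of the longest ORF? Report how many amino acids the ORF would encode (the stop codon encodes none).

2

Frame 1: GTA ATG AAC TAG AGC TAT TCG AAC AGT CGC ATC GAT CAT GAC CAG TGC CCC — ATG at 4, stop TAG at 10 → 9 nt.
Frame 2: TAA TGA ACT AGA GCT ATT CGA ACA GTC GCA TCG ATC ATG ACC AGT GCC — no ATG→stop ORF.
Frame 3: AAT GAA CTA GAG CTA TTC GAA CAG TCG CAT CGA TCA TGA CCA GTG CCC — no ATG→stop ORF.
Longest: frame 1, positions 4–12, 9 nt = 3 codons = 2 aa. → 2 amino acids.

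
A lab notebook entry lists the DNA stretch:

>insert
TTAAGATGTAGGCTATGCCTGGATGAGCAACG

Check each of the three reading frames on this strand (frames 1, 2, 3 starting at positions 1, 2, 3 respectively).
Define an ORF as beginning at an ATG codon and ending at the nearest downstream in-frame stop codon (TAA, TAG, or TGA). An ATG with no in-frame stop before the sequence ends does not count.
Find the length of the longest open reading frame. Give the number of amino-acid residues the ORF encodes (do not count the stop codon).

3

Frame 1: TTA AGA TGT AGG CTA TGC CTG GAT GAG CAA — no ATG→stop ORF.
Frame 2: TAA GAT GTA GGC TAT GCC TGG ATG AGC AAC — no ATG→stop ORF.
Frame 3: AAG ATG TAG GCT ATG CCT GGA TGA GCA ACG — ATG at 6, stop TAG at 9 → 6 nt; ATG at 15, stop TGA at 24 → 12 nt.
Longest: frame 3, positions 15–26, 12 nt = 4 codons = 3 aa. → 3 amino acids.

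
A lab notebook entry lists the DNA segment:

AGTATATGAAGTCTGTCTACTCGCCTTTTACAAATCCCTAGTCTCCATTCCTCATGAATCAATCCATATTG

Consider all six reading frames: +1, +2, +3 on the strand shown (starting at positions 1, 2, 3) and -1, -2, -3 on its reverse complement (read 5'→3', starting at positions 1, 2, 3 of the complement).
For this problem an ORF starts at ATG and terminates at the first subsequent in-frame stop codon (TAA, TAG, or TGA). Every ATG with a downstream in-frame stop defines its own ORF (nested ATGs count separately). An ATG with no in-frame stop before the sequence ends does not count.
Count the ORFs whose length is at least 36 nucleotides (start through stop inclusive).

1

Reverse complement (5'→3'): CAATATGGATTGATTCATGAGGAATGGAGACTAGGGATTTGTAAAAGGCGAGTAGACAGACTTCATATACT
Frame +1: AGT ATA TGA AGT CTG TCT ACT CGC CTT TTA CAA ATC CCT AGT CTC CAT TCC TCA TGA ATC AAT CCA TAT — no ATG→stop ORF.
Frame +2: GTA TAT GAA GTC TGT CTA CTC GCC TTT TAC AAA TCC CTA GTC TCC ATT CCT CAT GAA TCA ATC CAT ATT — no ATG→stop ORF.
Frame +3: TAT ATG AAG TCT GTC TAC TCG CCT TTT ACA AAT CCC TAG TCT CCA TTC CTC ATG AAT CAA TCC ATA TTG — ATG at 6, stop TAG at 39 → 36 nt.
Frame -1: CAA TAT GGA TTG ATT CAT GAG GAA TGG AGA CTA GGG ATT TGT AAA AGG CGA GTA GAC AGA CTT CAT ATA — no ATG→stop ORF.
Frame -2: AAT ATG GAT TGA TTC ATG AGG AAT GGA GAC TAG GGA TTT GTA AAA GGC GAG TAG ACA GAC TTC ATA TAC — ATG at 5, stop TGA at 11 → 9 nt; ATG at 17, stop TAG at 32 → 18 nt.
Frame -3: ATA TGG ATT GAT TCA TGA GGA ATG GAG ACT AGG GAT TTG TAA AAG GCG AGT AGA CAG ACT TCA TAT ACT — ATG at 24, stop TAA at 42 → 21 nt.
ORFs ≥ 36 nucleotides: frame +3 6–41 (36 nucleotides). Count = 1.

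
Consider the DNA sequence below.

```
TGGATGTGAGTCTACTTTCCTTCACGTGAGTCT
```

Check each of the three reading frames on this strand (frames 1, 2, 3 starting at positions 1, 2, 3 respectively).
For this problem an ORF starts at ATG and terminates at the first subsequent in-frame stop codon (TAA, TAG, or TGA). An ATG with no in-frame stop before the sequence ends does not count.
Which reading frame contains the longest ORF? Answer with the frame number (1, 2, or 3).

1

Frame 1: TGG ATG TGA GTC TAC TTT CCT TCA CGT GAG TCT — ATG at 4, stop TGA at 7 → 6 nt.
Frame 2: GGA TGT GAG TCT ACT TTC CTT CAC GTG AGT — no ATG→stop ORF.
Frame 3: GAT GTG AGT CTA CTT TCC TTC ACG TGA GTC — no ATG→stop ORF.
Longest ORF is 6 nt in frame 1 (positions 4–9).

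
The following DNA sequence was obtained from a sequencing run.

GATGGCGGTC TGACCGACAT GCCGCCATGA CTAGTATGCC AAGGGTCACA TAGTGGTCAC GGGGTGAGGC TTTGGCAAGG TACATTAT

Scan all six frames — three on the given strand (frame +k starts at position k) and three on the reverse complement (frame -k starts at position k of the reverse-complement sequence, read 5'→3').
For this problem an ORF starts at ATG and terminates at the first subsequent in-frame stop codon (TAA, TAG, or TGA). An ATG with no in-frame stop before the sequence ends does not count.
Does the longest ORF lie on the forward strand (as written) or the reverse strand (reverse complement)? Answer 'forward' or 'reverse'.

Reverse complement (5'→3'): ATAATGTACCTTGCCAAAGCCTCACCCCGTGACCACTATGTGACCCTTGGCATACTAGTCATGGCGGCATGTCGGTCAGACCGCCATC
Frame +1: GAT GGC GGT CTG ACC GAC ATG CCG CCA TGA CTA GTA TGC CAA GGG TCA CAT AGT GGT CAC GGG GTG AGG CTT TGG CAA GGT ACA TTA — ATG at 19, stop TGA at 28 → 12 nt.
Frame +2: ATG GCG GTC TGA CCG ACA TGC CGC CAT GAC TAG TAT GCC AAG GGT CAC ATA GTG GTC ACG GGG TGA GGC TTT GGC AAG GTA CAT TAT — ATG at 2, stop TGA at 11 → 12 nt.
Frame +3: TGG CGG TCT GAC CGA CAT GCC GCC ATG ACT AGT ATG CCA AGG GTC ACA TAG TGG TCA CGG GGT GAG GCT TTG GCA AGG TAC ATT — ATG at 27, stop TAG at 51 → 27 nt; ATG at 36, stop TAG at 51 → 18 nt.
Frame -1: ATA ATG TAC CTT GCC AAA GCC TCA CCC CGT GAC CAC TAT GTG ACC CTT GGC ATA CTA GTC ATG GCG GCA TGT CGG TCA GAC CGC CAT — no ATG→stop ORF.
Frame -2: TAA TGT ACC TTG CCA AAG CCT CAC CCC GTG ACC ACT ATG TGA CCC TTG GCA TAC TAG TCA TGG CGG CAT GTC GGT CAG ACC GCC ATC — ATG at 38, stop TGA at 41 → 6 nt.
Frame -3: AAT GTA CCT TGC CAA AGC CTC ACC CCG TGA CCA CTA TGT GAC CCT TGG CAT ACT AGT CAT GGC GGC ATG TCG GTC AGA CCG CCA — no ATG→stop ORF.
Forward-strand max 27 nt; reverse-strand max 6 nt. The forward strand has the longer ORF.

forward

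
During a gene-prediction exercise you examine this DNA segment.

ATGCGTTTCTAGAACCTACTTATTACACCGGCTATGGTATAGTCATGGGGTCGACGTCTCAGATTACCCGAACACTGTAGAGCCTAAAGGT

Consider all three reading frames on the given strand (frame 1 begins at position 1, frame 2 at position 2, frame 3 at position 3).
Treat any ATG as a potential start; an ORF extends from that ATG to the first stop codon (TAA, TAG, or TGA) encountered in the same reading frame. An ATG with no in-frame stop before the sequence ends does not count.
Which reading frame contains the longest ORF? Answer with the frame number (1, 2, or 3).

3

Frame 1: ATG CGT TTC TAG AAC CTA CTT ATT ACA CCG GCT ATG GTA TAG TCA TGG GGT CGA CGT CTC AGA TTA CCC GAA CAC TGT AGA GCC TAA AGG — ATG at 1, stop TAG at 10 → 12 nt; ATG at 34, stop TAG at 40 → 9 nt.
Frame 2: TGC GTT TCT AGA ACC TAC TTA TTA CAC CGG CTA TGG TAT AGT CAT GGG GTC GAC GTC TCA GAT TAC CCG AAC ACT GTA GAG CCT AAA GGT — no ATG→stop ORF.
Frame 3: GCG TTT CTA GAA CCT ACT TAT TAC ACC GGC TAT GGT ATA GTC ATG GGG TCG ACG TCT CAG ATT ACC CGA ACA CTG TAG AGC CTA AAG — ATG at 45, stop TAG at 78 → 36 nt.
Longest ORF is 36 nt in frame 3 (positions 45–80).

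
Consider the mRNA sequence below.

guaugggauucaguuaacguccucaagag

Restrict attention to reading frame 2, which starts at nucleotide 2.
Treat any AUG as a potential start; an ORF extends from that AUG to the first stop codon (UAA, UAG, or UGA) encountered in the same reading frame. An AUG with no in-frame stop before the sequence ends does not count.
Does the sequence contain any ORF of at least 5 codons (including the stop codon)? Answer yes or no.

Frame 2: UAU GGG AUU CAG UUA ACG UCC UCA AGA — no AUG→stop ORF.
Largest ORF found is 0 codons < 5, so no.

no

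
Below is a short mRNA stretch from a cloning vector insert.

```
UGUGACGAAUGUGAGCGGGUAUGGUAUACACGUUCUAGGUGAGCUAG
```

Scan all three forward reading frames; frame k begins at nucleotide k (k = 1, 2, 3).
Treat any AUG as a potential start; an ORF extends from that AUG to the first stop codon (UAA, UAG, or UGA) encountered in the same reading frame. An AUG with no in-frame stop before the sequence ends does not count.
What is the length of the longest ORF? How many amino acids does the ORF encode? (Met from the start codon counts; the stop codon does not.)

Frame 1: UGU GAC GAA UGU GAG CGG GUA UGG UAU ACA CGU UCU AGG UGA GCU — no AUG→stop ORF.
Frame 2: GUG ACG AAU GUG AGC GGG UAU GGU AUA CAC GUU CUA GGU GAG CUA — no AUG→stop ORF.
Frame 3: UGA CGA AUG UGA GCG GGU AUG GUA UAC ACG UUC UAG GUG AGC UAG — AUG at 9, stop UGA at 12 → 6 nt; AUG at 21, stop UAG at 36 → 18 nt.
Longest: frame 3, positions 21–38, 18 nt = 6 codons = 5 aa. → 5 amino acids.

5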